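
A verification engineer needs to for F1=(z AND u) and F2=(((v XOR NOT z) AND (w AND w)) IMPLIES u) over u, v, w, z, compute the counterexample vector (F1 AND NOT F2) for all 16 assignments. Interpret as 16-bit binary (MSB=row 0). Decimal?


F1 = (z AND u)
F2 = (((v XOR NOT z) AND (w AND w)) IMPLIES u)
Counterexample to F1=>F2 is where F1=1 and F2=0.
Evaluate each row (bits = u,v,w,z, MSB first):
  row 0 [0000]: F1=0 F2=1 -> F1&~F2 -> 0
  row 1 [0001]: F1=0 F2=1 -> F1&~F2 -> 0
  row 2 [0010]: F1=0 F2=0 -> F1&~F2 -> 0
  row 3 [0011]: F1=0 F2=1 -> F1&~F2 -> 0
  row 4 [0100]: F1=0 F2=1 -> F1&~F2 -> 0
  row 5 [0101]: F1=0 F2=1 -> F1&~F2 -> 0
  row 6 [0110]: F1=0 F2=1 -> F1&~F2 -> 0
  row 7 [0111]: F1=0 F2=0 -> F1&~F2 -> 0
  row 8 [1000]: F1=0 F2=1 -> F1&~F2 -> 0
  row 9 [1001]: F1=1 F2=1 -> F1&~F2 -> 0
  row 10 [1010]: F1=0 F2=1 -> F1&~F2 -> 0
  row 11 [1011]: F1=1 F2=1 -> F1&~F2 -> 0
  row 12 [1100]: F1=0 F2=1 -> F1&~F2 -> 0
  row 13 [1101]: F1=1 F2=1 -> F1&~F2 -> 0
  row 14 [1110]: F1=0 F2=1 -> F1&~F2 -> 0
  row 15 [1111]: F1=1 F2=1 -> F1&~F2 -> 0
Full result column, 4 rows per line (u,v fixed per line; w,z runs 00..11 left to right):
  rows 0-3 [u,v=00]: 0000  = hex 0
  rows 4-7 [u,v=01]: 0000  = hex 0
  rows 8-11 [u,v=10]: 0000  = hex 0
  rows 12-15 [u,v=11]: 0000  = hex 0
Counterexample vector (row 0 .. row 15) = 0000000000000000
Output column grouped in 4s = 0000 0000 0000 0000 = 0x0000
Convert to decimal digit by digit (value = value*16 + digit):
  0 -> 0
  0*16 + 0 = 0
  0*16 + 0 = 0
  0*16 + 0 = 0
Decimal = 0

0


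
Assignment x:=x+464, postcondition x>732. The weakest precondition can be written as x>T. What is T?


Formula: wp(x:=E, P) = P[E/x] (substitute E for x in postcondition)
Step 1: Postcondition: x>732
Step 2: Substitute x+464 for x: x+464>732
Step 3: Solve for x: x > 732-464 = 268

268


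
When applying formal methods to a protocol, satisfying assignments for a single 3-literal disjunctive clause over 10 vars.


Step 1: Total=2^10=1024
Step 2: Unsat when all 3 false: 2^7=128
Step 3: Sat=1024-128=896

896


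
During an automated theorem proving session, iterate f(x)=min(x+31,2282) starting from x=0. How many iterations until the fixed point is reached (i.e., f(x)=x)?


Step 1: x=0, cap=2282, increment=31
Step 2: x grows by 31 each step until capped at 2282; fixed point is x=2282
Step 3: iterations = ceil(2282/31) = 74

74


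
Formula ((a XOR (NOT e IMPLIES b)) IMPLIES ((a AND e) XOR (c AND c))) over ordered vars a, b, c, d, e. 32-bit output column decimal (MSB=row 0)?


Formula: ((a XOR (NOT e IMPLIES b)) IMPLIES ((a AND e) XOR (c AND c))) over a, b, c, d, e (32 rows)
Evaluate each row (bits = a,b,c,d,e, MSB first):
  row 0 [00000]: ((0 XOR (NOT 0 IMPLIES 0)) IMPLIES ((0 AND 0) XOR (0 AND 0))) -> 1
  row 1 [00001]: ((0 XOR (NOT 1 IMPLIES 0)) IMPLIES ((0 AND 1) XOR (0 AND 0))) -> 0
  row 2 [00010]: ((0 XOR (NOT 0 IMPLIES 0)) IMPLIES ((0 AND 0) XOR (0 AND 0))) -> 1
  row 3 [00011]: ((0 XOR (NOT 1 IMPLIES 0)) IMPLIES ((0 AND 1) XOR (0 AND 0))) -> 0
  row 4 [00100]: ((0 XOR (NOT 0 IMPLIES 0)) IMPLIES ((0 AND 0) XOR (1 AND 1))) -> 1
  row 5 [00101]: ((0 XOR (NOT 1 IMPLIES 0)) IMPLIES ((0 AND 1) XOR (1 AND 1))) -> 1
  row 6 [00110]: ((0 XOR (NOT 0 IMPLIES 0)) IMPLIES ((0 AND 0) XOR (1 AND 1))) -> 1
  row 7 [00111]: ((0 XOR (NOT 1 IMPLIES 0)) IMPLIES ((0 AND 1) XOR (1 AND 1))) -> 1
  row 8 [01000]: ((0 XOR (NOT 0 IMPLIES 1)) IMPLIES ((0 AND 0) XOR (0 AND 0))) -> 0
  row 9 [01001]: ((0 XOR (NOT 1 IMPLIES 1)) IMPLIES ((0 AND 1) XOR (0 AND 0))) -> 0
  row 10 [01010]: ((0 XOR (NOT 0 IMPLIES 1)) IMPLIES ((0 AND 0) XOR (0 AND 0))) -> 0
  row 11 [01011]: ((0 XOR (NOT 1 IMPLIES 1)) IMPLIES ((0 AND 1) XOR (0 AND 0))) -> 0
  row 12 [01100]: ((0 XOR (NOT 0 IMPLIES 1)) IMPLIES ((0 AND 0) XOR (1 AND 1))) -> 1
  row 13 [01101]: ((0 XOR (NOT 1 IMPLIES 1)) IMPLIES ((0 AND 1) XOR (1 AND 1))) -> 1
  row 14 [01110]: ((0 XOR (NOT 0 IMPLIES 1)) IMPLIES ((0 AND 0) XOR (1 AND 1))) -> 1
  row 15 [01111]: ((0 XOR (NOT 1 IMPLIES 1)) IMPLIES ((0 AND 1) XOR (1 AND 1))) -> 1
  row 16 [10000]: ((1 XOR (NOT 0 IMPLIES 0)) IMPLIES ((1 AND 0) XOR (0 AND 0))) -> 0
  row 17 [10001]: ((1 XOR (NOT 1 IMPLIES 0)) IMPLIES ((1 AND 1) XOR (0 AND 0))) -> 1
  row 18 [10010]: ((1 XOR (NOT 0 IMPLIES 0)) IMPLIES ((1 AND 0) XOR (0 AND 0))) -> 0
  row 19 [10011]: ((1 XOR (NOT 1 IMPLIES 0)) IMPLIES ((1 AND 1) XOR (0 AND 0))) -> 1
  row 20 [10100]: ((1 XOR (NOT 0 IMPLIES 0)) IMPLIES ((1 AND 0) XOR (1 AND 1))) -> 1
  row 21 [10101]: ((1 XOR (NOT 1 IMPLIES 0)) IMPLIES ((1 AND 1) XOR (1 AND 1))) -> 1
  row 22 [10110]: ((1 XOR (NOT 0 IMPLIES 0)) IMPLIES ((1 AND 0) XOR (1 AND 1))) -> 1
  row 23 [10111]: ((1 XOR (NOT 1 IMPLIES 0)) IMPLIES ((1 AND 1) XOR (1 AND 1))) -> 1
  row 24 [11000]: ((1 XOR (NOT 0 IMPLIES 1)) IMPLIES ((1 AND 0) XOR (0 AND 0))) -> 1
  row 25 [11001]: ((1 XOR (NOT 1 IMPLIES 1)) IMPLIES ((1 AND 1) XOR (0 AND 0))) -> 1
  row 26 [11010]: ((1 XOR (NOT 0 IMPLIES 1)) IMPLIES ((1 AND 0) XOR (0 AND 0))) -> 1
  row 27 [11011]: ((1 XOR (NOT 1 IMPLIES 1)) IMPLIES ((1 AND 1) XOR (0 AND 0))) -> 1
  row 28 [11100]: ((1 XOR (NOT 0 IMPLIES 1)) IMPLIES ((1 AND 0) XOR (1 AND 1))) -> 1
  row 29 [11101]: ((1 XOR (NOT 1 IMPLIES 1)) IMPLIES ((1 AND 1) XOR (1 AND 1))) -> 1
  row 30 [11110]: ((1 XOR (NOT 0 IMPLIES 1)) IMPLIES ((1 AND 0) XOR (1 AND 1))) -> 1
  row 31 [11111]: ((1 XOR (NOT 1 IMPLIES 1)) IMPLIES ((1 AND 1) XOR (1 AND 1))) -> 1
Full result column, 4 rows per line (a,b,c fixed per line; d,e runs 00..11 left to right):
  rows 0-3 [a,b,c=000]: 1010  = hex A
  rows 4-7 [a,b,c=001]: 1111  = hex F
  rows 8-11 [a,b,c=010]: 0000  = hex 0
  rows 12-15 [a,b,c=011]: 1111  = hex F
  rows 16-19 [a,b,c=100]: 0101  = hex 5
  rows 20-23 [a,b,c=101]: 1111  = hex F
  rows 24-27 [a,b,c=110]: 1111  = hex F
  rows 28-31 [a,b,c=111]: 1111  = hex F
Output column (row 0 .. row 31) = 10101111000011110101111111111111
Output column grouped in 4s = 1010 1111 0000 1111 0101 1111 1111 1111 = 0xAF0F5FFF
Convert to decimal digit by digit (value = value*16 + digit):
  A -> 10
  10*16 + 15 (F) = 175
  175*16 + 0 = 2800
  2800*16 + 15 (F) = 44815
  44815*16 + 5 = 717045
  717045*16 + 15 (F) = 11472735
  11472735*16 + 15 (F) = 183563775
  183563775*16 + 15 (F) = 2937020415
Decimal = 2937020415

2937020415


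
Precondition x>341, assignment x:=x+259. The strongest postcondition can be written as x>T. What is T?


Formula: sp(P, x:=E) = exists old_x. (x = E[old_x/x]) AND P[old_x/x] (old_x is the value of x before the assignment; eliminate old_x by solving x = E[old_x/x] for old_x)
Step 1: Precondition P: x>341, i.e. old_x > 341
Step 2: Assignment gives x = old_x + 259, so old_x = x - 259
Step 3: Substitute into P: x - 259 > 341
Step 4: Simplify: x > 341+259 = 600

600


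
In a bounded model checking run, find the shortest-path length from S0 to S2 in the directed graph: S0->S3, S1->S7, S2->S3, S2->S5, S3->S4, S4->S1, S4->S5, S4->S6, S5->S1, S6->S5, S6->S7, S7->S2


BFS layer-by-layer from S0:
  dist 0: {S0}
  dist 1: {S3}
  dist 2: {S4}
  dist 3: {S1, S5, S6}
  dist 4: {S7}
  dist 5: {S2}
  -> S2 reached at distance 5
Shortest path length = 5

5


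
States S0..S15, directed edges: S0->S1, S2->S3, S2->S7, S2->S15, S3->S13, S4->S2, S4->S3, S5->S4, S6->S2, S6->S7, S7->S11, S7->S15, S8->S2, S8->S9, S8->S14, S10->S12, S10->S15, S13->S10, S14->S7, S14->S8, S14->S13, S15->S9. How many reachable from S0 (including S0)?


BFS from S0:
  layer 0: {S0}
  layer 1: {S1}
Reachable set: {S0, S1}
Count = 2

2


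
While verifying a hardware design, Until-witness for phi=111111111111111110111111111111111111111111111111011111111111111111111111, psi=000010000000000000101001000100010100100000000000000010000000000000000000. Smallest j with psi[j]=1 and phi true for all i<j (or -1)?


(phi U psi) at 0: need smallest j with psi[j]=1 and phi[i]=1 for all i in [0,j).
Scan from step 0:
  step 0: phi=1, psi=0 -> continue
  step 1: phi=1, psi=0 -> continue
  step 2: phi=1, psi=0 -> continue
  step 3: phi=1, psi=0 -> continue
  step 4: psi=1 and phi held for [0,4) -> witness found
Witness step = 4

4


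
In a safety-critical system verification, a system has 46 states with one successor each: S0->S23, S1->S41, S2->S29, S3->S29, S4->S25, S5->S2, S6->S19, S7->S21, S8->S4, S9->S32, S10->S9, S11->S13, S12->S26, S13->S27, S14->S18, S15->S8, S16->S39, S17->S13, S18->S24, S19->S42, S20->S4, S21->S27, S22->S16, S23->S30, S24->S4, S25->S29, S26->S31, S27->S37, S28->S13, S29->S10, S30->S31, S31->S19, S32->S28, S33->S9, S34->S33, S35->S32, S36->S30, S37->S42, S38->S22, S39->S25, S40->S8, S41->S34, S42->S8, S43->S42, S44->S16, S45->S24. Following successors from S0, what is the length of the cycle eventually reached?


Trace from S0 until a state repeats:
  S0 -> S23 -> S30 -> S31 -> S19 -> S42 -> S8 -> S4 -> S25 -> S29 -> S10 -> S9 -> S32 -> S28 -> S13 -> S27 -> S37 -> S42
S42 first seen at step 5, revisited at step 17.
Cycle length = 17 - 5 = 12

12


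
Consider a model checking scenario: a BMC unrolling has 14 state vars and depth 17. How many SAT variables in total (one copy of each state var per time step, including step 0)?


BMC unrolls to depth k, creating one copy of each state var for steps 0..k.
Step count = 17 + 1 = 18 (steps 0 through 17)
Vars per step = 14
Total = 14 * 18 = 252

252


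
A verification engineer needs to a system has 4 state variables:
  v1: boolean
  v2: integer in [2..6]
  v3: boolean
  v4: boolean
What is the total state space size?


State space = product of domain sizes of all variables.
Domain sizes:
  v1 (boolean): 2
  v2 (integer in [2..6]): 5
  v3 (boolean): 2
  v4 (boolean): 2
Product = 2 * 5 * 2 * 2 = 40

40


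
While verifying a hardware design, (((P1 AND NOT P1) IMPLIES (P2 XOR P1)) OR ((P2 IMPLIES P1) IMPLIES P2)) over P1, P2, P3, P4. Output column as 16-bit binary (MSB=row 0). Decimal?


Formula: (((P1 AND NOT P1) IMPLIES (P2 XOR P1)) OR ((P2 IMPLIES P1) IMPLIES P2)) over P1, P2, P3, P4 (16 rows)
Evaluate each row (bits = P1,P2,P3,P4, MSB first):
  row 0 [0000]: (((0 AND NOT 0) IMPLIES (0 XOR 0)) OR ((0 IMPLIES 0) IMPLIES 0)) -> 1
  row 1 [0001]: (((0 AND NOT 0) IMPLIES (0 XOR 0)) OR ((0 IMPLIES 0) IMPLIES 0)) -> 1
  row 2 [0010]: (((0 AND NOT 0) IMPLIES (0 XOR 0)) OR ((0 IMPLIES 0) IMPLIES 0)) -> 1
  row 3 [0011]: (((0 AND NOT 0) IMPLIES (0 XOR 0)) OR ((0 IMPLIES 0) IMPLIES 0)) -> 1
  row 4 [0100]: (((0 AND NOT 0) IMPLIES (1 XOR 0)) OR ((1 IMPLIES 0) IMPLIES 1)) -> 1
  row 5 [0101]: (((0 AND NOT 0) IMPLIES (1 XOR 0)) OR ((1 IMPLIES 0) IMPLIES 1)) -> 1
  row 6 [0110]: (((0 AND NOT 0) IMPLIES (1 XOR 0)) OR ((1 IMPLIES 0) IMPLIES 1)) -> 1
  row 7 [0111]: (((0 AND NOT 0) IMPLIES (1 XOR 0)) OR ((1 IMPLIES 0) IMPLIES 1)) -> 1
  row 8 [1000]: (((1 AND NOT 1) IMPLIES (0 XOR 1)) OR ((0 IMPLIES 1) IMPLIES 0)) -> 1
  row 9 [1001]: (((1 AND NOT 1) IMPLIES (0 XOR 1)) OR ((0 IMPLIES 1) IMPLIES 0)) -> 1
  row 10 [1010]: (((1 AND NOT 1) IMPLIES (0 XOR 1)) OR ((0 IMPLIES 1) IMPLIES 0)) -> 1
  row 11 [1011]: (((1 AND NOT 1) IMPLIES (0 XOR 1)) OR ((0 IMPLIES 1) IMPLIES 0)) -> 1
  row 12 [1100]: (((1 AND NOT 1) IMPLIES (1 XOR 1)) OR ((1 IMPLIES 1) IMPLIES 1)) -> 1
  row 13 [1101]: (((1 AND NOT 1) IMPLIES (1 XOR 1)) OR ((1 IMPLIES 1) IMPLIES 1)) -> 1
  row 14 [1110]: (((1 AND NOT 1) IMPLIES (1 XOR 1)) OR ((1 IMPLIES 1) IMPLIES 1)) -> 1
  row 15 [1111]: (((1 AND NOT 1) IMPLIES (1 XOR 1)) OR ((1 IMPLIES 1) IMPLIES 1)) -> 1
Full result column, 4 rows per line (P1,P2 fixed per line; P3,P4 runs 00..11 left to right):
  rows 0-3 [P1,P2=00]: 1111  = hex F
  rows 4-7 [P1,P2=01]: 1111  = hex F
  rows 8-11 [P1,P2=10]: 1111  = hex F
  rows 12-15 [P1,P2=11]: 1111  = hex F
Output column (row 0 .. row 15) = 1111111111111111
Output column grouped in 4s = 1111 1111 1111 1111 = 0xFFFF
Convert to decimal digit by digit (value = value*16 + digit):
  F -> 15
  15*16 + 15 (F) = 255
  255*16 + 15 (F) = 4095
  4095*16 + 15 (F) = 65535
Decimal = 65535

65535


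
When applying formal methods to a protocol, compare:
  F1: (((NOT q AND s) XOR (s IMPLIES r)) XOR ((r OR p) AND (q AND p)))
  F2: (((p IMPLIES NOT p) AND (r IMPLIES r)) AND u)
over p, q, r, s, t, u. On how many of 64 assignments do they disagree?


F1 = (((NOT q AND s) XOR (s IMPLIES r)) XOR ((r OR p) AND (q AND p)))
F2 = (((p IMPLIES NOT p) AND (r IMPLIES r)) AND u)
Evaluate both on each of 64 rows (bits = p,q,r,s,t,u):
  row 0 [000000]: F1=1 F2=0 (differ) -> 1
  row 1 [000001]: F1=1 F2=1 -> 0
  row 2 [000010]: F1=1 F2=0 (differ) -> 1
  row 3 [000011]: F1=1 F2=1 -> 0
  row 4 [000100]: F1=1 F2=0 (differ) -> 1
  (every remaining row is evaluated the same way; all 64 results are listed next)
Full result column, 8 rows per line (p,q,r fixed per line; s,t,u runs 000..111 left to right):
  rows 0-7 [p,q,r=000]: 10101010  (ones: 4)
  rows 8-15 [p,q,r=001]: 10100101  (ones: 4)
  rows 16-23 [p,q,r=010]: 10100101  (ones: 4)
  rows 24-31 [p,q,r=011]: 10101010  (ones: 4)
  rows 32-39 [p,q,r=100]: 11111111  (ones: 8)
  rows 40-47 [p,q,r=101]: 11110000  (ones: 4)
  rows 48-55 [p,q,r=110]: 00001111  (ones: 4)
  rows 56-63 [p,q,r=111]: 00000000  (ones: 0)
Disagreements = 4+4+4+4+8+4+4+0 = 32

32


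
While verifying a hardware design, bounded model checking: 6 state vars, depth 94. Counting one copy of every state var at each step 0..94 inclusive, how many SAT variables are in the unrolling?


BMC unrolls to depth k, creating one copy of each state var for steps 0..k.
Step count = 94 + 1 = 95 (steps 0 through 94)
Vars per step = 6
Total = 6 * 95 = 570

570


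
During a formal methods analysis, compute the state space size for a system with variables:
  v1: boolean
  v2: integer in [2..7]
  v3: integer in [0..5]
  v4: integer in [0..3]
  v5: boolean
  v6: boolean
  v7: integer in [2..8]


State space = product of domain sizes of all variables.
Domain sizes:
  v1 (boolean): 2
  v2 (integer in [2..7]): 6
  v3 (integer in [0..5]): 6
  v4 (integer in [0..3]): 4
  v5 (boolean): 2
  v6 (boolean): 2
  v7 (integer in [2..8]): 7
Product = 2 * 6 * 6 * 4 * 2 * 2 * 7 = 8064

8064


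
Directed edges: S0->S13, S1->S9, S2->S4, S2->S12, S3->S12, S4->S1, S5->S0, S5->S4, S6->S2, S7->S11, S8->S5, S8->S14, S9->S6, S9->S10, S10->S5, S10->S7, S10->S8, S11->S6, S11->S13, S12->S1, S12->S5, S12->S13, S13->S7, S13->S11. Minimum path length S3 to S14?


BFS layer-by-layer from S3:
  dist 0: {S3}
  dist 1: {S12}
  dist 2: {S1, S5, S13}
  dist 3: {S0, S4, S7, S9, S11}
  dist 4: {S6, S10}
  dist 5: {S2, S8}
  dist 6: {S14}
  -> S14 reached at distance 6
Shortest path length = 6

6


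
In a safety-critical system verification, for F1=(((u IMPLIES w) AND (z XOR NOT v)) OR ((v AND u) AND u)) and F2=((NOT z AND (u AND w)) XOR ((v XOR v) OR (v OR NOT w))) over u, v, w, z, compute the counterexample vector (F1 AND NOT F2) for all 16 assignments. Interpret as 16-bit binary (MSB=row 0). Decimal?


F1 = (((u IMPLIES w) AND (z XOR NOT v)) OR ((v AND u) AND u))
F2 = ((NOT z AND (u AND w)) XOR ((v XOR v) OR (v OR NOT w)))
Counterexample to F1=>F2 is where F1=1 and F2=0.
Evaluate each row (bits = u,v,w,z, MSB first):
  row 0 [0000]: F1=1 F2=1 -> F1&~F2 -> 0
  row 1 [0001]: F1=0 F2=1 -> F1&~F2 -> 0
  row 2 [0010]: F1=1 F2=0 -> F1&~F2 -> 1
  row 3 [0011]: F1=0 F2=0 -> F1&~F2 -> 0
  row 4 [0100]: F1=0 F2=1 -> F1&~F2 -> 0
  row 5 [0101]: F1=1 F2=1 -> F1&~F2 -> 0
  row 6 [0110]: F1=0 F2=1 -> F1&~F2 -> 0
  row 7 [0111]: F1=1 F2=1 -> F1&~F2 -> 0
  row 8 [1000]: F1=0 F2=1 -> F1&~F2 -> 0
  row 9 [1001]: F1=0 F2=1 -> F1&~F2 -> 0
  row 10 [1010]: F1=1 F2=1 -> F1&~F2 -> 0
  row 11 [1011]: F1=0 F2=0 -> F1&~F2 -> 0
  row 12 [1100]: F1=1 F2=1 -> F1&~F2 -> 0
  row 13 [1101]: F1=1 F2=1 -> F1&~F2 -> 0
  row 14 [1110]: F1=1 F2=0 -> F1&~F2 -> 1
  row 15 [1111]: F1=1 F2=1 -> F1&~F2 -> 0
Full result column, 4 rows per line (u,v fixed per line; w,z runs 00..11 left to right):
  rows 0-3 [u,v=00]: 0010  = hex 2
  rows 4-7 [u,v=01]: 0000  = hex 0
  rows 8-11 [u,v=10]: 0000  = hex 0
  rows 12-15 [u,v=11]: 0010  = hex 2
Counterexample vector (row 0 .. row 15) = 0010000000000010
Output column grouped in 4s = 0010 0000 0000 0010 = 0x2002
Convert to decimal digit by digit (value = value*16 + digit):
  2 -> 2
  2*16 + 0 = 32
  32*16 + 0 = 512
  512*16 + 2 = 8194
Decimal = 8194

8194


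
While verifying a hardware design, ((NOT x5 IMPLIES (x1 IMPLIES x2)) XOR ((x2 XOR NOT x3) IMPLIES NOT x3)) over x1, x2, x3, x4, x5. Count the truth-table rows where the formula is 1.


Formula: ((NOT x5 IMPLIES (x1 IMPLIES x2)) XOR ((x2 XOR NOT x3) IMPLIES NOT x3)) over 5 vars (32 rows)
Evaluate each row (x1, x2, x3, x4, x5 as bits, MSB first):
  row 0 [00000]: ((NOT 0 IMPLIES (0 IMPLIES 0)) XOR ((0 XOR NOT 0) IMPLIES NOT 0)) -> 0
  row 1 [00001]: ((NOT 1 IMPLIES (0 IMPLIES 0)) XOR ((0 XOR NOT 0) IMPLIES NOT 0)) -> 0
  row 2 [00010]: ((NOT 0 IMPLIES (0 IMPLIES 0)) XOR ((0 XOR NOT 0) IMPLIES NOT 0)) -> 0
  row 3 [00011]: ((NOT 1 IMPLIES (0 IMPLIES 0)) XOR ((0 XOR NOT 0) IMPLIES NOT 0)) -> 0
  row 4 [00100]: ((NOT 0 IMPLIES (0 IMPLIES 0)) XOR ((0 XOR NOT 1) IMPLIES NOT 1)) -> 0
  row 5 [00101]: ((NOT 1 IMPLIES (0 IMPLIES 0)) XOR ((0 XOR NOT 1) IMPLIES NOT 1)) -> 0
  row 6 [00110]: ((NOT 0 IMPLIES (0 IMPLIES 0)) XOR ((0 XOR NOT 1) IMPLIES NOT 1)) -> 0
  row 7 [00111]: ((NOT 1 IMPLIES (0 IMPLIES 0)) XOR ((0 XOR NOT 1) IMPLIES NOT 1)) -> 0
  row 8 [01000]: ((NOT 0 IMPLIES (0 IMPLIES 1)) XOR ((1 XOR NOT 0) IMPLIES NOT 0)) -> 0
  row 9 [01001]: ((NOT 1 IMPLIES (0 IMPLIES 1)) XOR ((1 XOR NOT 0) IMPLIES NOT 0)) -> 0
  row 10 [01010]: ((NOT 0 IMPLIES (0 IMPLIES 1)) XOR ((1 XOR NOT 0) IMPLIES NOT 0)) -> 0
  row 11 [01011]: ((NOT 1 IMPLIES (0 IMPLIES 1)) XOR ((1 XOR NOT 0) IMPLIES NOT 0)) -> 0
  row 12 [01100]: ((NOT 0 IMPLIES (0 IMPLIES 1)) XOR ((1 XOR NOT 1) IMPLIES NOT 1)) -> 1
  row 13 [01101]: ((NOT 1 IMPLIES (0 IMPLIES 1)) XOR ((1 XOR NOT 1) IMPLIES NOT 1)) -> 1
  row 14 [01110]: ((NOT 0 IMPLIES (0 IMPLIES 1)) XOR ((1 XOR NOT 1) IMPLIES NOT 1)) -> 1
  row 15 [01111]: ((NOT 1 IMPLIES (0 IMPLIES 1)) XOR ((1 XOR NOT 1) IMPLIES NOT 1)) -> 1
  row 16 [10000]: ((NOT 0 IMPLIES (1 IMPLIES 0)) XOR ((0 XOR NOT 0) IMPLIES NOT 0)) -> 1
  row 17 [10001]: ((NOT 1 IMPLIES (1 IMPLIES 0)) XOR ((0 XOR NOT 0) IMPLIES NOT 0)) -> 0
  row 18 [10010]: ((NOT 0 IMPLIES (1 IMPLIES 0)) XOR ((0 XOR NOT 0) IMPLIES NOT 0)) -> 1
  row 19 [10011]: ((NOT 1 IMPLIES (1 IMPLIES 0)) XOR ((0 XOR NOT 0) IMPLIES NOT 0)) -> 0
  row 20 [10100]: ((NOT 0 IMPLIES (1 IMPLIES 0)) XOR ((0 XOR NOT 1) IMPLIES NOT 1)) -> 1
  row 21 [10101]: ((NOT 1 IMPLIES (1 IMPLIES 0)) XOR ((0 XOR NOT 1) IMPLIES NOT 1)) -> 0
  row 22 [10110]: ((NOT 0 IMPLIES (1 IMPLIES 0)) XOR ((0 XOR NOT 1) IMPLIES NOT 1)) -> 1
  row 23 [10111]: ((NOT 1 IMPLIES (1 IMPLIES 0)) XOR ((0 XOR NOT 1) IMPLIES NOT 1)) -> 0
  row 24 [11000]: ((NOT 0 IMPLIES (1 IMPLIES 1)) XOR ((1 XOR NOT 0) IMPLIES NOT 0)) -> 0
  row 25 [11001]: ((NOT 1 IMPLIES (1 IMPLIES 1)) XOR ((1 XOR NOT 0) IMPLIES NOT 0)) -> 0
  row 26 [11010]: ((NOT 0 IMPLIES (1 IMPLIES 1)) XOR ((1 XOR NOT 0) IMPLIES NOT 0)) -> 0
  row 27 [11011]: ((NOT 1 IMPLIES (1 IMPLIES 1)) XOR ((1 XOR NOT 0) IMPLIES NOT 0)) -> 0
  row 28 [11100]: ((NOT 0 IMPLIES (1 IMPLIES 1)) XOR ((1 XOR NOT 1) IMPLIES NOT 1)) -> 1
  row 29 [11101]: ((NOT 1 IMPLIES (1 IMPLIES 1)) XOR ((1 XOR NOT 1) IMPLIES NOT 1)) -> 1
  row 30 [11110]: ((NOT 0 IMPLIES (1 IMPLIES 1)) XOR ((1 XOR NOT 1) IMPLIES NOT 1)) -> 1
  row 31 [11111]: ((NOT 1 IMPLIES (1 IMPLIES 1)) XOR ((1 XOR NOT 1) IMPLIES NOT 1)) -> 1
Full result column, 8 rows per line (x1,x2 fixed per line; x3,x4,x5 runs 000..111 left to right):
  rows 0-7 [x1,x2=00]: 00000000  (ones: 0)
  rows 8-15 [x1,x2=01]: 00001111  (ones: 4)
  rows 16-23 [x1,x2=10]: 10101010  (ones: 4)
  rows 24-31 [x1,x2=11]: 00001111  (ones: 4)
Count of 1-rows = 0+4+4+4 = 12

12


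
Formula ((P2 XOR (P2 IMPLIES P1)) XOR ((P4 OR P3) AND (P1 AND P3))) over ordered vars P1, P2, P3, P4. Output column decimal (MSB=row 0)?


Formula: ((P2 XOR (P2 IMPLIES P1)) XOR ((P4 OR P3) AND (P1 AND P3))) over P1, P2, P3, P4 (16 rows)
Evaluate each row (bits = P1,P2,P3,P4, MSB first):
  row 0 [0000]: ((0 XOR (0 IMPLIES 0)) XOR ((0 OR 0) AND (0 AND 0))) -> 1
  row 1 [0001]: ((0 XOR (0 IMPLIES 0)) XOR ((1 OR 0) AND (0 AND 0))) -> 1
  row 2 [0010]: ((0 XOR (0 IMPLIES 0)) XOR ((0 OR 1) AND (0 AND 1))) -> 1
  row 3 [0011]: ((0 XOR (0 IMPLIES 0)) XOR ((1 OR 1) AND (0 AND 1))) -> 1
  row 4 [0100]: ((1 XOR (1 IMPLIES 0)) XOR ((0 OR 0) AND (0 AND 0))) -> 1
  row 5 [0101]: ((1 XOR (1 IMPLIES 0)) XOR ((1 OR 0) AND (0 AND 0))) -> 1
  row 6 [0110]: ((1 XOR (1 IMPLIES 0)) XOR ((0 OR 1) AND (0 AND 1))) -> 1
  row 7 [0111]: ((1 XOR (1 IMPLIES 0)) XOR ((1 OR 1) AND (0 AND 1))) -> 1
  row 8 [1000]: ((0 XOR (0 IMPLIES 1)) XOR ((0 OR 0) AND (1 AND 0))) -> 1
  row 9 [1001]: ((0 XOR (0 IMPLIES 1)) XOR ((1 OR 0) AND (1 AND 0))) -> 1
  row 10 [1010]: ((0 XOR (0 IMPLIES 1)) XOR ((0 OR 1) AND (1 AND 1))) -> 0
  row 11 [1011]: ((0 XOR (0 IMPLIES 1)) XOR ((1 OR 1) AND (1 AND 1))) -> 0
  row 12 [1100]: ((1 XOR (1 IMPLIES 1)) XOR ((0 OR 0) AND (1 AND 0))) -> 0
  row 13 [1101]: ((1 XOR (1 IMPLIES 1)) XOR ((1 OR 0) AND (1 AND 0))) -> 0
  row 14 [1110]: ((1 XOR (1 IMPLIES 1)) XOR ((0 OR 1) AND (1 AND 1))) -> 1
  row 15 [1111]: ((1 XOR (1 IMPLIES 1)) XOR ((1 OR 1) AND (1 AND 1))) -> 1
Full result column, 4 rows per line (P1,P2 fixed per line; P3,P4 runs 00..11 left to right):
  rows 0-3 [P1,P2=00]: 1111  = hex F
  rows 4-7 [P1,P2=01]: 1111  = hex F
  rows 8-11 [P1,P2=10]: 1100  = hex C
  rows 12-15 [P1,P2=11]: 0011  = hex 3
Output column (row 0 .. row 15) = 1111111111000011
Output column grouped in 4s = 1111 1111 1100 0011 = 0xFFC3
Convert to decimal digit by digit (value = value*16 + digit):
  F -> 15
  15*16 + 15 (F) = 255
  255*16 + 12 (C) = 4092
  4092*16 + 3 = 65475
Decimal = 65475

65475


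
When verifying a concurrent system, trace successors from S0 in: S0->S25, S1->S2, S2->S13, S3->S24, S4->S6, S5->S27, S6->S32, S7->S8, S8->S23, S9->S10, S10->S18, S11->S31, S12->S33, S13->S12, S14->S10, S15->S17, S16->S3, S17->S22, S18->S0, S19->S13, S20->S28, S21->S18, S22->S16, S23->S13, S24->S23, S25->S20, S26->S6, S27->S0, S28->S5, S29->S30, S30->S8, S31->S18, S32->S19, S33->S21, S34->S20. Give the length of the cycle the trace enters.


Trace from S0 until a state repeats:
  S0 -> S25 -> S20 -> S28 -> S5 -> S27 -> S0
S0 first seen at step 0, revisited at step 6.
Cycle length = 6 - 0 = 6

6


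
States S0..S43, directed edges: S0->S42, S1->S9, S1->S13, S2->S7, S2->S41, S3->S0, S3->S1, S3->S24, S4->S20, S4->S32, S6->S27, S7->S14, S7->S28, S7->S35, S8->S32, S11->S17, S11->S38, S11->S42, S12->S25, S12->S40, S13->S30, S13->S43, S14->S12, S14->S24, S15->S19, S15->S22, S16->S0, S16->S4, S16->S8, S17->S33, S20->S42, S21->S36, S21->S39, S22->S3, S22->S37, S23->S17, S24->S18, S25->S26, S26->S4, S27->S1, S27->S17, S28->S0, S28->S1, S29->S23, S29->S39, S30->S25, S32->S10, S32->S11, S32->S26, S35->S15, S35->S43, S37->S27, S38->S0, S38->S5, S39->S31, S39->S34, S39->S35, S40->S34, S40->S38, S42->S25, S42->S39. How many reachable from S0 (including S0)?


BFS from S0:
  layer 0: {S0}
  layer 1: {S42}
  layer 2: {S25, S39}
  layer 3: {S26, S31, S34, S35}
  layer 4: {S4, S15, S43}
  layer 5: {S19, S20, S22, S32}
  layer 6: {S3, S10, S11, S37}
  layer 7: {S1, S17, S24, S27, S38}
  layer 8: {S5, S9, S13, S18, S33}
  layer 9: {S30}
Reachable set: {S0, S1, S3, S4, S5, S9, S10, S11, S13, S15, S17, S18, S19, S20, S22, S24, S25, S26, S27, S30, S31, S32, S33, S34, S35, S37, S38, S39, S42, S43}
Count = 30

30


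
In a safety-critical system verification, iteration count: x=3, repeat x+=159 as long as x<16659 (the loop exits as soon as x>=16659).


Step 1: x goes from 3 toward 16659 by 159; the body runs while x<16659, so iterations = ceil((bound-start)/step)
Step 2: Distance=16656
Step 3: ceil(16656/159)=105

105


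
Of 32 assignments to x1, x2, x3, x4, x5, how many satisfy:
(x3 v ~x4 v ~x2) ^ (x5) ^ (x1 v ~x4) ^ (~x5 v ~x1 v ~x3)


CNF with 4 clauses over 5 vars (32 assignments).
An assignment satisfies CNF iff every clause has >=1 true literal.
Check each row (bits = x1,x2,x3,x4,x5; clause T/F shown):
  row 0 [00000]: clauses=TFTT -> 0
  row 1 [00001]: clauses=TTTT -> 1
  row 2 [00010]: clauses=TFFT -> 0
  row 3 [00011]: clauses=TTFT -> 0
  row 4 [00100]: clauses=TFTT -> 0
  row 5 [00101]: clauses=TTTT -> 1
  row 6 [00110]: clauses=TFFT -> 0
  row 7 [00111]: clauses=TTFT -> 0
  row 8 [01000]: clauses=TFTT -> 0
  row 9 [01001]: clauses=TTTT -> 1
  row 10 [01010]: clauses=FFFT -> 0
  row 11 [01011]: clauses=FTFT -> 0
  row 12 [01100]: clauses=TFTT -> 0
  row 13 [01101]: clauses=TTTT -> 1
  row 14 [01110]: clauses=TFFT -> 0
  row 15 [01111]: clauses=TTFT -> 0
  row 16 [10000]: clauses=TFTT -> 0
  row 17 [10001]: clauses=TTTT -> 1
  row 18 [10010]: clauses=TFTT -> 0
  row 19 [10011]: clauses=TTTT -> 1
  row 20 [10100]: clauses=TFTT -> 0
  row 21 [10101]: clauses=TTTF -> 0
  row 22 [10110]: clauses=TFTT -> 0
  row 23 [10111]: clauses=TTTF -> 0
  row 24 [11000]: clauses=TFTT -> 0
  row 25 [11001]: clauses=TTTT -> 1
  row 26 [11010]: clauses=FFTT -> 0
  row 27 [11011]: clauses=FTTT -> 0
  row 28 [11100]: clauses=TFTT -> 0
  row 29 [11101]: clauses=TTTF -> 0
  row 30 [11110]: clauses=TFTT -> 0
  row 31 [11111]: clauses=TTTF -> 0
Full result column, 8 rows per line (x1,x2 fixed per line; x3,x4,x5 runs 000..111 left to right):
  rows 0-7 [x1,x2=00]: 01000100  (ones: 2)
  rows 8-15 [x1,x2=01]: 01000100  (ones: 2)
  rows 16-23 [x1,x2=10]: 01010000  (ones: 2)
  rows 24-31 [x1,x2=11]: 01000000  (ones: 1)
Satisfying assignments = 2+2+2+1 = 7

7


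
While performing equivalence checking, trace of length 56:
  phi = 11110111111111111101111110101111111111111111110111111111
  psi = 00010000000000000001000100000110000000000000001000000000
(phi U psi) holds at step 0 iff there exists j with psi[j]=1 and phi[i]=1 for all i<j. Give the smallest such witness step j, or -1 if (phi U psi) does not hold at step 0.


(phi U psi) at 0: need smallest j with psi[j]=1 and phi[i]=1 for all i in [0,j).
Scan from step 0:
  step 0: phi=1, psi=0 -> continue
  step 1: phi=1, psi=0 -> continue
  step 2: phi=1, psi=0 -> continue
  step 3: psi=1 and phi held for [0,3) -> witness found
Witness step = 3

3


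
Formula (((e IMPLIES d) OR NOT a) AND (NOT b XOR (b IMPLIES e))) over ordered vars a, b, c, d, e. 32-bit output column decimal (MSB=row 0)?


Formula: (((e IMPLIES d) OR NOT a) AND (NOT b XOR (b IMPLIES e))) over a, b, c, d, e (32 rows)
Evaluate each row (bits = a,b,c,d,e, MSB first):
  row 0 [00000]: (((0 IMPLIES 0) OR NOT 0) AND (NOT 0 XOR (0 IMPLIES 0))) -> 0
  row 1 [00001]: (((1 IMPLIES 0) OR NOT 0) AND (NOT 0 XOR (0 IMPLIES 1))) -> 0
  row 2 [00010]: (((0 IMPLIES 1) OR NOT 0) AND (NOT 0 XOR (0 IMPLIES 0))) -> 0
  row 3 [00011]: (((1 IMPLIES 1) OR NOT 0) AND (NOT 0 XOR (0 IMPLIES 1))) -> 0
  row 4 [00100]: (((0 IMPLIES 0) OR NOT 0) AND (NOT 0 XOR (0 IMPLIES 0))) -> 0
  row 5 [00101]: (((1 IMPLIES 0) OR NOT 0) AND (NOT 0 XOR (0 IMPLIES 1))) -> 0
  row 6 [00110]: (((0 IMPLIES 1) OR NOT 0) AND (NOT 0 XOR (0 IMPLIES 0))) -> 0
  row 7 [00111]: (((1 IMPLIES 1) OR NOT 0) AND (NOT 0 XOR (0 IMPLIES 1))) -> 0
  row 8 [01000]: (((0 IMPLIES 0) OR NOT 0) AND (NOT 1 XOR (1 IMPLIES 0))) -> 0
  row 9 [01001]: (((1 IMPLIES 0) OR NOT 0) AND (NOT 1 XOR (1 IMPLIES 1))) -> 1
  row 10 [01010]: (((0 IMPLIES 1) OR NOT 0) AND (NOT 1 XOR (1 IMPLIES 0))) -> 0
  row 11 [01011]: (((1 IMPLIES 1) OR NOT 0) AND (NOT 1 XOR (1 IMPLIES 1))) -> 1
  row 12 [01100]: (((0 IMPLIES 0) OR NOT 0) AND (NOT 1 XOR (1 IMPLIES 0))) -> 0
  row 13 [01101]: (((1 IMPLIES 0) OR NOT 0) AND (NOT 1 XOR (1 IMPLIES 1))) -> 1
  row 14 [01110]: (((0 IMPLIES 1) OR NOT 0) AND (NOT 1 XOR (1 IMPLIES 0))) -> 0
  row 15 [01111]: (((1 IMPLIES 1) OR NOT 0) AND (NOT 1 XOR (1 IMPLIES 1))) -> 1
  row 16 [10000]: (((0 IMPLIES 0) OR NOT 1) AND (NOT 0 XOR (0 IMPLIES 0))) -> 0
  row 17 [10001]: (((1 IMPLIES 0) OR NOT 1) AND (NOT 0 XOR (0 IMPLIES 1))) -> 0
  row 18 [10010]: (((0 IMPLIES 1) OR NOT 1) AND (NOT 0 XOR (0 IMPLIES 0))) -> 0
  row 19 [10011]: (((1 IMPLIES 1) OR NOT 1) AND (NOT 0 XOR (0 IMPLIES 1))) -> 0
  row 20 [10100]: (((0 IMPLIES 0) OR NOT 1) AND (NOT 0 XOR (0 IMPLIES 0))) -> 0
  row 21 [10101]: (((1 IMPLIES 0) OR NOT 1) AND (NOT 0 XOR (0 IMPLIES 1))) -> 0
  row 22 [10110]: (((0 IMPLIES 1) OR NOT 1) AND (NOT 0 XOR (0 IMPLIES 0))) -> 0
  row 23 [10111]: (((1 IMPLIES 1) OR NOT 1) AND (NOT 0 XOR (0 IMPLIES 1))) -> 0
  row 24 [11000]: (((0 IMPLIES 0) OR NOT 1) AND (NOT 1 XOR (1 IMPLIES 0))) -> 0
  row 25 [11001]: (((1 IMPLIES 0) OR NOT 1) AND (NOT 1 XOR (1 IMPLIES 1))) -> 0
  row 26 [11010]: (((0 IMPLIES 1) OR NOT 1) AND (NOT 1 XOR (1 IMPLIES 0))) -> 0
  row 27 [11011]: (((1 IMPLIES 1) OR NOT 1) AND (NOT 1 XOR (1 IMPLIES 1))) -> 1
  row 28 [11100]: (((0 IMPLIES 0) OR NOT 1) AND (NOT 1 XOR (1 IMPLIES 0))) -> 0
  row 29 [11101]: (((1 IMPLIES 0) OR NOT 1) AND (NOT 1 XOR (1 IMPLIES 1))) -> 0
  row 30 [11110]: (((0 IMPLIES 1) OR NOT 1) AND (NOT 1 XOR (1 IMPLIES 0))) -> 0
  row 31 [11111]: (((1 IMPLIES 1) OR NOT 1) AND (NOT 1 XOR (1 IMPLIES 1))) -> 1
Full result column, 4 rows per line (a,b,c fixed per line; d,e runs 00..11 left to right):
  rows 0-3 [a,b,c=000]: 0000  = hex 0
  rows 4-7 [a,b,c=001]: 0000  = hex 0
  rows 8-11 [a,b,c=010]: 0101  = hex 5
  rows 12-15 [a,b,c=011]: 0101  = hex 5
  rows 16-19 [a,b,c=100]: 0000  = hex 0
  rows 20-23 [a,b,c=101]: 0000  = hex 0
  rows 24-27 [a,b,c=110]: 0001  = hex 1
  rows 28-31 [a,b,c=111]: 0001  = hex 1
Output column (row 0 .. row 31) = 00000000010101010000000000010001
Output column grouped in 4s = 0000 0000 0101 0101 0000 0000 0001 0001 = 0x00550011
Convert to decimal digit by digit (value = value*16 + digit):
  0 -> 0
  0*16 + 0 = 0
  0*16 + 5 = 5
  5*16 + 5 = 85
  85*16 + 0 = 1360
  1360*16 + 0 = 21760
  21760*16 + 1 = 348161
  348161*16 + 1 = 5570577
Decimal = 5570577

5570577


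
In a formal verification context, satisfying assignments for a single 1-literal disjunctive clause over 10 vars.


Step 1: Total=2^10=1024
Step 2: Unsat when all 1 false: 2^9=512
Step 3: Sat=1024-512=512

512


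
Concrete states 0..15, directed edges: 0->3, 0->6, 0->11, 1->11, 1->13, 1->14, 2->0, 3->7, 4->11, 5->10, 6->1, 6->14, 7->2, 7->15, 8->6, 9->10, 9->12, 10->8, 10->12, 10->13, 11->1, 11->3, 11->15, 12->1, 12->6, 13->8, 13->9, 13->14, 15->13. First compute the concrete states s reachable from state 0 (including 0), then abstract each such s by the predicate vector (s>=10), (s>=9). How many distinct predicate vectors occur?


BFS from 0:
Concrete reachable: {0, 1, 2, 3, 6, 7, 8, 9, 10, 11, 12, 13, 14, 15}
Abstract via predicates (s>=10), (s>=9):
  (0,0) <- {0, 1, 2, 3, 6, 7, 8}
  (0,1) <- {9}
  (1,1) <- {10, 11, 12, 13, 14, 15}
Distinct abstract states = 3

3


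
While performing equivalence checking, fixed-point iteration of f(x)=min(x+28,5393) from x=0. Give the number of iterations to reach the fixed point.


Step 1: x=0, cap=5393, increment=28
Step 2: x grows by 28 each step until capped at 5393; fixed point is x=5393
Step 3: iterations = ceil(5393/28) = 193

193


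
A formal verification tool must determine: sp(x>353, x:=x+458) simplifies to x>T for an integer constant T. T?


Formula: sp(P, x:=E) = exists old_x. (x = E[old_x/x]) AND P[old_x/x] (old_x is the value of x before the assignment; eliminate old_x by solving x = E[old_x/x] for old_x)
Step 1: Precondition P: x>353, i.e. old_x > 353
Step 2: Assignment gives x = old_x + 458, so old_x = x - 458
Step 3: Substitute into P: x - 458 > 353
Step 4: Simplify: x > 353+458 = 811

811


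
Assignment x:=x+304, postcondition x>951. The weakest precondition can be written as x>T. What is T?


Formula: wp(x:=E, P) = P[E/x] (substitute E for x in postcondition)
Step 1: Postcondition: x>951
Step 2: Substitute x+304 for x: x+304>951
Step 3: Solve for x: x > 951-304 = 647

647


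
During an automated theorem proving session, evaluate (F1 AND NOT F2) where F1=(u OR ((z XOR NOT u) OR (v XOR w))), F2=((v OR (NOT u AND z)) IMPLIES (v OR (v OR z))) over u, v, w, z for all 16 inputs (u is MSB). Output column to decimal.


F1 = (u OR ((z XOR NOT u) OR (v XOR w)))
F2 = ((v OR (NOT u AND z)) IMPLIES (v OR (v OR z)))
Counterexample to F1=>F2 is where F1=1 and F2=0.
Evaluate each row (bits = u,v,w,z, MSB first):
  row 0 [0000]: F1=1 F2=1 -> F1&~F2 -> 0
  row 1 [0001]: F1=0 F2=1 -> F1&~F2 -> 0
  row 2 [0010]: F1=1 F2=1 -> F1&~F2 -> 0
  row 3 [0011]: F1=1 F2=1 -> F1&~F2 -> 0
  row 4 [0100]: F1=1 F2=1 -> F1&~F2 -> 0
  row 5 [0101]: F1=1 F2=1 -> F1&~F2 -> 0
  row 6 [0110]: F1=1 F2=1 -> F1&~F2 -> 0
  row 7 [0111]: F1=0 F2=1 -> F1&~F2 -> 0
  row 8 [1000]: F1=1 F2=1 -> F1&~F2 -> 0
  row 9 [1001]: F1=1 F2=1 -> F1&~F2 -> 0
  row 10 [1010]: F1=1 F2=1 -> F1&~F2 -> 0
  row 11 [1011]: F1=1 F2=1 -> F1&~F2 -> 0
  row 12 [1100]: F1=1 F2=1 -> F1&~F2 -> 0
  row 13 [1101]: F1=1 F2=1 -> F1&~F2 -> 0
  row 14 [1110]: F1=1 F2=1 -> F1&~F2 -> 0
  row 15 [1111]: F1=1 F2=1 -> F1&~F2 -> 0
Full result column, 4 rows per line (u,v fixed per line; w,z runs 00..11 left to right):
  rows 0-3 [u,v=00]: 0000  = hex 0
  rows 4-7 [u,v=01]: 0000  = hex 0
  rows 8-11 [u,v=10]: 0000  = hex 0
  rows 12-15 [u,v=11]: 0000  = hex 0
Counterexample vector (row 0 .. row 15) = 0000000000000000
Output column grouped in 4s = 0000 0000 0000 0000 = 0x0000
Convert to decimal digit by digit (value = value*16 + digit):
  0 -> 0
  0*16 + 0 = 0
  0*16 + 0 = 0
  0*16 + 0 = 0
Decimal = 0

0


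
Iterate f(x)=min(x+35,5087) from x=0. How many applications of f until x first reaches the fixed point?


Step 1: x=0, cap=5087, increment=35
Step 2: x grows by 35 each step until capped at 5087; fixed point is x=5087
Step 3: iterations = ceil(5087/35) = 146

146


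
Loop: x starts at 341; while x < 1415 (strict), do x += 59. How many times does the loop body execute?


Step 1: x goes from 341 toward 1415 by 59; the body runs while x<1415, so iterations = ceil((bound-start)/step)
Step 2: Distance=1074
Step 3: ceil(1074/59)=19

19


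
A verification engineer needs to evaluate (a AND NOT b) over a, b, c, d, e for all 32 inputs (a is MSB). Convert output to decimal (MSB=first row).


Formula: (a AND NOT b) over a, b, c, d, e (32 rows)
Evaluate each row (bits = a,b,c,d,e, MSB first):
  row 0 [00000]: (0 AND NOT 0) -> 0
  row 1 [00001]: (0 AND NOT 0) -> 0
  row 2 [00010]: (0 AND NOT 0) -> 0
  row 3 [00011]: (0 AND NOT 0) -> 0
  row 4 [00100]: (0 AND NOT 0) -> 0
  row 5 [00101]: (0 AND NOT 0) -> 0
  row 6 [00110]: (0 AND NOT 0) -> 0
  row 7 [00111]: (0 AND NOT 0) -> 0
  row 8 [01000]: (0 AND NOT 1) -> 0
  row 9 [01001]: (0 AND NOT 1) -> 0
  row 10 [01010]: (0 AND NOT 1) -> 0
  row 11 [01011]: (0 AND NOT 1) -> 0
  row 12 [01100]: (0 AND NOT 1) -> 0
  row 13 [01101]: (0 AND NOT 1) -> 0
  row 14 [01110]: (0 AND NOT 1) -> 0
  row 15 [01111]: (0 AND NOT 1) -> 0
  row 16 [10000]: (1 AND NOT 0) -> 1
  row 17 [10001]: (1 AND NOT 0) -> 1
  row 18 [10010]: (1 AND NOT 0) -> 1
  row 19 [10011]: (1 AND NOT 0) -> 1
  row 20 [10100]: (1 AND NOT 0) -> 1
  row 21 [10101]: (1 AND NOT 0) -> 1
  row 22 [10110]: (1 AND NOT 0) -> 1
  row 23 [10111]: (1 AND NOT 0) -> 1
  row 24 [11000]: (1 AND NOT 1) -> 0
  row 25 [11001]: (1 AND NOT 1) -> 0
  row 26 [11010]: (1 AND NOT 1) -> 0
  row 27 [11011]: (1 AND NOT 1) -> 0
  row 28 [11100]: (1 AND NOT 1) -> 0
  row 29 [11101]: (1 AND NOT 1) -> 0
  row 30 [11110]: (1 AND NOT 1) -> 0
  row 31 [11111]: (1 AND NOT 1) -> 0
Full result column, 4 rows per line (a,b,c fixed per line; d,e runs 00..11 left to right):
  rows 0-3 [a,b,c=000]: 0000  = hex 0
  rows 4-7 [a,b,c=001]: 0000  = hex 0
  rows 8-11 [a,b,c=010]: 0000  = hex 0
  rows 12-15 [a,b,c=011]: 0000  = hex 0
  rows 16-19 [a,b,c=100]: 1111  = hex F
  rows 20-23 [a,b,c=101]: 1111  = hex F
  rows 24-27 [a,b,c=110]: 0000  = hex 0
  rows 28-31 [a,b,c=111]: 0000  = hex 0
Output column (row 0 .. row 31) = 00000000000000001111111100000000
Output column grouped in 4s = 0000 0000 0000 0000 1111 1111 0000 0000 = 0x0000FF00
Convert to decimal digit by digit (value = value*16 + digit):
  0 -> 0
  0*16 + 0 = 0
  0*16 + 0 = 0
  0*16 + 0 = 0
  0*16 + 15 (F) = 15
  15*16 + 15 (F) = 255
  255*16 + 0 = 4080
  4080*16 + 0 = 65280
Decimal = 65280

65280


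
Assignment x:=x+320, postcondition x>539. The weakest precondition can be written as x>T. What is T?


Formula: wp(x:=E, P) = P[E/x] (substitute E for x in postcondition)
Step 1: Postcondition: x>539
Step 2: Substitute x+320 for x: x+320>539
Step 3: Solve for x: x > 539-320 = 219

219


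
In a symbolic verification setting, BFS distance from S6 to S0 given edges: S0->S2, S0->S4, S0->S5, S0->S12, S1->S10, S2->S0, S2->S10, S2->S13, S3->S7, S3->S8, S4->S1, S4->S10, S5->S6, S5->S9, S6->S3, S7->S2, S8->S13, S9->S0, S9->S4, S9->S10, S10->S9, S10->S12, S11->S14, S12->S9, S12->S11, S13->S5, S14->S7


BFS layer-by-layer from S6:
  dist 0: {S6}
  dist 1: {S3}
  dist 2: {S7, S8}
  dist 3: {S2, S13}
  dist 4: {S0, S5, S10}
  -> S0 reached at distance 4
Shortest path length = 4

4


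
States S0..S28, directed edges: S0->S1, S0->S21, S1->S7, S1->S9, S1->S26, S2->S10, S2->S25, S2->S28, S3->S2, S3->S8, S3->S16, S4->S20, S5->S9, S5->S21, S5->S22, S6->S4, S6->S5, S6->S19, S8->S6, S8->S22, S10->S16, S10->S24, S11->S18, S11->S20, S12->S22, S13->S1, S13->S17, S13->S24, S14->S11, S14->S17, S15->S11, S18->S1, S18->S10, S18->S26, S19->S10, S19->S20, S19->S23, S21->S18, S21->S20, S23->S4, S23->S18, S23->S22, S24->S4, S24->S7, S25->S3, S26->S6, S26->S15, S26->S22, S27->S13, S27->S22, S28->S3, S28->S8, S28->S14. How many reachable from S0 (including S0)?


BFS from S0:
  layer 0: {S0}
  layer 1: {S1, S21}
  layer 2: {S7, S9, S18, S20, S26}
  layer 3: {S6, S10, S15, S22}
  layer 4: {S4, S5, S11, S16, S19, S24}
  layer 5: {S23}
Reachable set: {S0, S1, S4, S5, S6, S7, S9, S10, S11, S15, S16, S18, S19, S20, S21, S22, S23, S24, S26}
Count = 19

19


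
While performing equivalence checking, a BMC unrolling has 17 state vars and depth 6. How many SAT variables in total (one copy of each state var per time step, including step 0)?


BMC unrolls to depth k, creating one copy of each state var for steps 0..k.
Step count = 6 + 1 = 7 (steps 0 through 6)
Vars per step = 17
Total = 17 * 7 = 119

119


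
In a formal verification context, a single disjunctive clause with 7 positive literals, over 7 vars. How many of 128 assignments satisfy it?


Step 1: Total=2^7=128
Step 2: Unsat when all 7 false: 2^0=1
Step 3: Sat=128-1=127

127


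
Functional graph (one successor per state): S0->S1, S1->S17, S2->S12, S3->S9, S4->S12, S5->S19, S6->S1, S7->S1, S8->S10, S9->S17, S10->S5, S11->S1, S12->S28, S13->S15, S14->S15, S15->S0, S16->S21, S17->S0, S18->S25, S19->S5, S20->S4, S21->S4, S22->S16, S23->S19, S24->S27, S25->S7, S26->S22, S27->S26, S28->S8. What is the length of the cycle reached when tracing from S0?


Trace from S0 until a state repeats:
  S0 -> S1 -> S17 -> S0
S0 first seen at step 0, revisited at step 3.
Cycle length = 3 - 0 = 3

3


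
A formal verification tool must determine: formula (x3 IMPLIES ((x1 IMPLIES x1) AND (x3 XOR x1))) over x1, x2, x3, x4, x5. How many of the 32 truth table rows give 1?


Formula: (x3 IMPLIES ((x1 IMPLIES x1) AND (x3 XOR x1))) over 5 vars (32 rows)
Evaluate each row (x1, x2, x3, x4, x5 as bits, MSB first):
  row 0 [00000]: (0 IMPLIES ((0 IMPLIES 0) AND (0 XOR 0))) -> 1
  row 1 [00001]: (0 IMPLIES ((0 IMPLIES 0) AND (0 XOR 0))) -> 1
  row 2 [00010]: (0 IMPLIES ((0 IMPLIES 0) AND (0 XOR 0))) -> 1
  row 3 [00011]: (0 IMPLIES ((0 IMPLIES 0) AND (0 XOR 0))) -> 1
  row 4 [00100]: (1 IMPLIES ((0 IMPLIES 0) AND (1 XOR 0))) -> 1
  row 5 [00101]: (1 IMPLIES ((0 IMPLIES 0) AND (1 XOR 0))) -> 1
  row 6 [00110]: (1 IMPLIES ((0 IMPLIES 0) AND (1 XOR 0))) -> 1
  row 7 [00111]: (1 IMPLIES ((0 IMPLIES 0) AND (1 XOR 0))) -> 1
  row 8 [01000]: (0 IMPLIES ((0 IMPLIES 0) AND (0 XOR 0))) -> 1
  row 9 [01001]: (0 IMPLIES ((0 IMPLIES 0) AND (0 XOR 0))) -> 1
  row 10 [01010]: (0 IMPLIES ((0 IMPLIES 0) AND (0 XOR 0))) -> 1
  row 11 [01011]: (0 IMPLIES ((0 IMPLIES 0) AND (0 XOR 0))) -> 1
  row 12 [01100]: (1 IMPLIES ((0 IMPLIES 0) AND (1 XOR 0))) -> 1
  row 13 [01101]: (1 IMPLIES ((0 IMPLIES 0) AND (1 XOR 0))) -> 1
  row 14 [01110]: (1 IMPLIES ((0 IMPLIES 0) AND (1 XOR 0))) -> 1
  row 15 [01111]: (1 IMPLIES ((0 IMPLIES 0) AND (1 XOR 0))) -> 1
  row 16 [10000]: (0 IMPLIES ((1 IMPLIES 1) AND (0 XOR 1))) -> 1
  row 17 [10001]: (0 IMPLIES ((1 IMPLIES 1) AND (0 XOR 1))) -> 1
  row 18 [10010]: (0 IMPLIES ((1 IMPLIES 1) AND (0 XOR 1))) -> 1
  row 19 [10011]: (0 IMPLIES ((1 IMPLIES 1) AND (0 XOR 1))) -> 1
  row 20 [10100]: (1 IMPLIES ((1 IMPLIES 1) AND (1 XOR 1))) -> 0
  row 21 [10101]: (1 IMPLIES ((1 IMPLIES 1) AND (1 XOR 1))) -> 0
  row 22 [10110]: (1 IMPLIES ((1 IMPLIES 1) AND (1 XOR 1))) -> 0
  row 23 [10111]: (1 IMPLIES ((1 IMPLIES 1) AND (1 XOR 1))) -> 0
  row 24 [11000]: (0 IMPLIES ((1 IMPLIES 1) AND (0 XOR 1))) -> 1
  row 25 [11001]: (0 IMPLIES ((1 IMPLIES 1) AND (0 XOR 1))) -> 1
  row 26 [11010]: (0 IMPLIES ((1 IMPLIES 1) AND (0 XOR 1))) -> 1
  row 27 [11011]: (0 IMPLIES ((1 IMPLIES 1) AND (0 XOR 1))) -> 1
  row 28 [11100]: (1 IMPLIES ((1 IMPLIES 1) AND (1 XOR 1))) -> 0
  row 29 [11101]: (1 IMPLIES ((1 IMPLIES 1) AND (1 XOR 1))) -> 0
  row 30 [11110]: (1 IMPLIES ((1 IMPLIES 1) AND (1 XOR 1))) -> 0
  row 31 [11111]: (1 IMPLIES ((1 IMPLIES 1) AND (1 XOR 1))) -> 0
Full result column, 8 rows per line (x1,x2 fixed per line; x3,x4,x5 runs 000..111 left to right):
  rows 0-7 [x1,x2=00]: 11111111  (ones: 8)
  rows 8-15 [x1,x2=01]: 11111111  (ones: 8)
  rows 16-23 [x1,x2=10]: 11110000  (ones: 4)
  rows 24-31 [x1,x2=11]: 11110000  (ones: 4)
Count of 1-rows = 8+8+4+4 = 24

24
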